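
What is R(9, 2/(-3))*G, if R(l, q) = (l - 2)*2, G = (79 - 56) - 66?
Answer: -602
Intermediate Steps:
G = -43 (G = 23 - 66 = -43)
R(l, q) = -4 + 2*l (R(l, q) = (-2 + l)*2 = -4 + 2*l)
R(9, 2/(-3))*G = (-4 + 2*9)*(-43) = (-4 + 18)*(-43) = 14*(-43) = -602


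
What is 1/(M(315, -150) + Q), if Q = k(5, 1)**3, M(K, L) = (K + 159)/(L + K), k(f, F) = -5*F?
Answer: -55/6717 ≈ -0.0081882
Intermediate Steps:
M(K, L) = (159 + K)/(K + L)
Q = -125 (Q = (-5*1)**3 = (-5)**3 = -125)
1/(M(315, -150) + Q) = 1/((159 + 315)/(315 - 150) - 125) = 1/(474/165 - 125) = 1/((1/165)*474 - 125) = 1/(158/55 - 125) = 1/(-6717/55) = -55/6717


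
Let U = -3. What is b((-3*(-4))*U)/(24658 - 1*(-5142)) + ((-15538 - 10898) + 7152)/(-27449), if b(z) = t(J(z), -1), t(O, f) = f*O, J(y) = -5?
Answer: 114960089/163596040 ≈ 0.70271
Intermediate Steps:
t(O, f) = O*f
b(z) = 5 (b(z) = -5*(-1) = 5)
b((-3*(-4))*U)/(24658 - 1*(-5142)) + ((-15538 - 10898) + 7152)/(-27449) = 5/(24658 - 1*(-5142)) + ((-15538 - 10898) + 7152)/(-27449) = 5/(24658 + 5142) + (-26436 + 7152)*(-1/27449) = 5/29800 - 19284*(-1/27449) = 5*(1/29800) + 19284/27449 = 1/5960 + 19284/27449 = 114960089/163596040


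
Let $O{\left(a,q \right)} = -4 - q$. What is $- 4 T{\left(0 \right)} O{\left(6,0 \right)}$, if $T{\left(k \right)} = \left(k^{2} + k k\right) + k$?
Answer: $0$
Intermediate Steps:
$T{\left(k \right)} = k + 2 k^{2}$ ($T{\left(k \right)} = \left(k^{2} + k^{2}\right) + k = 2 k^{2} + k = k + 2 k^{2}$)
$- 4 T{\left(0 \right)} O{\left(6,0 \right)} = - 4 \cdot 0 \left(1 + 2 \cdot 0\right) \left(-4 - 0\right) = - 4 \cdot 0 \left(1 + 0\right) \left(-4 + 0\right) = - 4 \cdot 0 \cdot 1 \left(-4\right) = \left(-4\right) 0 \left(-4\right) = 0 \left(-4\right) = 0$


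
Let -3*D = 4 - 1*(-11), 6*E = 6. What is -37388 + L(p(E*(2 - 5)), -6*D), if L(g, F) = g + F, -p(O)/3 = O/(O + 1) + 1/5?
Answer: -373631/10 ≈ -37363.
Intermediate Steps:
E = 1 (E = (⅙)*6 = 1)
p(O) = -⅗ - 3*O/(1 + O) (p(O) = -3*(O/(O + 1) + 1/5) = -3*(O/(1 + O) + 1*(⅕)) = -3*(O/(1 + O) + ⅕) = -3*(⅕ + O/(1 + O)) = -⅗ - 3*O/(1 + O))
D = -5 (D = -(4 - 1*(-11))/3 = -(4 + 11)/3 = -⅓*15 = -5)
L(g, F) = F + g
-37388 + L(p(E*(2 - 5)), -6*D) = -37388 + (-6*(-5) + 3*(-1 - 6*(2 - 5))/(5*(1 + 1*(2 - 5)))) = -37388 + (30 + 3*(-1 - 6*(-3))/(5*(1 + 1*(-3)))) = -37388 + (30 + 3*(-1 - 6*(-3))/(5*(1 - 3))) = -37388 + (30 + (⅗)*(-1 + 18)/(-2)) = -37388 + (30 + (⅗)*(-½)*17) = -37388 + (30 - 51/10) = -37388 + 249/10 = -373631/10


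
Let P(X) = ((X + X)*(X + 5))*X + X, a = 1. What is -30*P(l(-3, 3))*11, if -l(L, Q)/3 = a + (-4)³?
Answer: -4573779210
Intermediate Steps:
l(L, Q) = 189 (l(L, Q) = -3*(1 + (-4)³) = -3*(1 - 64) = -3*(-63) = 189)
P(X) = X + 2*X²*(5 + X) (P(X) = ((2*X)*(5 + X))*X + X = (2*X*(5 + X))*X + X = 2*X²*(5 + X) + X = X + 2*X²*(5 + X))
-30*P(l(-3, 3))*11 = -5670*(1 + 2*189² + 10*189)*11 = -5670*(1 + 2*35721 + 1890)*11 = -5670*(1 + 71442 + 1890)*11 = -5670*73333*11 = -30*13859937*11 = -415798110*11 = -4573779210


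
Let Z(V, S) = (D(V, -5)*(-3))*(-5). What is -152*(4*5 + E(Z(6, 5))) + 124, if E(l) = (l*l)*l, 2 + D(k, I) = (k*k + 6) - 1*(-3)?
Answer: -40787093916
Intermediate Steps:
D(k, I) = 7 + k² (D(k, I) = -2 + ((k*k + 6) - 1*(-3)) = -2 + ((k² + 6) + 3) = -2 + ((6 + k²) + 3) = -2 + (9 + k²) = 7 + k²)
Z(V, S) = 105 + 15*V² (Z(V, S) = ((7 + V²)*(-3))*(-5) = (-21 - 3*V²)*(-5) = 105 + 15*V²)
E(l) = l³ (E(l) = l²*l = l³)
-152*(4*5 + E(Z(6, 5))) + 124 = -152*(4*5 + (105 + 15*6²)³) + 124 = -152*(20 + (105 + 15*36)³) + 124 = -152*(20 + (105 + 540)³) + 124 = -152*(20 + 645³) + 124 = -152*(20 + 268336125) + 124 = -152*268336145 + 124 = -40787094040 + 124 = -40787093916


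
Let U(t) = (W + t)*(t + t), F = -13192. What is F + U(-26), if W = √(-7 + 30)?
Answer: -11840 - 52*√23 ≈ -12089.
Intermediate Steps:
W = √23 ≈ 4.7958
U(t) = 2*t*(t + √23) (U(t) = (√23 + t)*(t + t) = (t + √23)*(2*t) = 2*t*(t + √23))
F + U(-26) = -13192 + 2*(-26)*(-26 + √23) = -13192 + (1352 - 52*√23) = -11840 - 52*√23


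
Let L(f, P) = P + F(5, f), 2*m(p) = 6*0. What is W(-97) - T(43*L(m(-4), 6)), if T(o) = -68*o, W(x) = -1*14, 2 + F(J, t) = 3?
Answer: 20454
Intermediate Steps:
F(J, t) = 1 (F(J, t) = -2 + 3 = 1)
m(p) = 0 (m(p) = (6*0)/2 = (½)*0 = 0)
L(f, P) = 1 + P (L(f, P) = P + 1 = 1 + P)
W(x) = -14
W(-97) - T(43*L(m(-4), 6)) = -14 - (-68)*43*(1 + 6) = -14 - (-68)*43*7 = -14 - (-68)*301 = -14 - 1*(-20468) = -14 + 20468 = 20454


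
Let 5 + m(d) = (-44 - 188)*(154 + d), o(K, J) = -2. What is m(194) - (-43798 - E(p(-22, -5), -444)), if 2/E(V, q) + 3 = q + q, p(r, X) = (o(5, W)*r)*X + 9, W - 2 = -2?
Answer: -32916215/891 ≈ -36943.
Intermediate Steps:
W = 0 (W = 2 - 2 = 0)
m(d) = -35733 - 232*d (m(d) = -5 + (-44 - 188)*(154 + d) = -5 - 232*(154 + d) = -5 + (-35728 - 232*d) = -35733 - 232*d)
p(r, X) = 9 - 2*X*r (p(r, X) = (-2*r)*X + 9 = -2*X*r + 9 = 9 - 2*X*r)
E(V, q) = 2/(-3 + 2*q) (E(V, q) = 2/(-3 + (q + q)) = 2/(-3 + 2*q))
m(194) - (-43798 - E(p(-22, -5), -444)) = (-35733 - 232*194) - (-43798 - 2/(-3 + 2*(-444))) = (-35733 - 45008) - (-43798 - 2/(-3 - 888)) = -80741 - (-43798 - 2/(-891)) = -80741 - (-43798 - 2*(-1)/891) = -80741 - (-43798 - 1*(-2/891)) = -80741 - (-43798 + 2/891) = -80741 - 1*(-39024016/891) = -80741 + 39024016/891 = -32916215/891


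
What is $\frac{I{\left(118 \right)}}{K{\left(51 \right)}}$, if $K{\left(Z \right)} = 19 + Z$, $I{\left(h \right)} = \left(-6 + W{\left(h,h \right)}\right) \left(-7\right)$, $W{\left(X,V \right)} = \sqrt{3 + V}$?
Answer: $- \frac{1}{2} \approx -0.5$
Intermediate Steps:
$I{\left(h \right)} = 42 - 7 \sqrt{3 + h}$ ($I{\left(h \right)} = \left(-6 + \sqrt{3 + h}\right) \left(-7\right) = 42 - 7 \sqrt{3 + h}$)
$\frac{I{\left(118 \right)}}{K{\left(51 \right)}} = \frac{42 - 7 \sqrt{3 + 118}}{19 + 51} = \frac{42 - 7 \sqrt{121}}{70} = \left(42 - 77\right) \frac{1}{70} = \left(-35\right) \frac{1}{70} = - \frac{1}{2}$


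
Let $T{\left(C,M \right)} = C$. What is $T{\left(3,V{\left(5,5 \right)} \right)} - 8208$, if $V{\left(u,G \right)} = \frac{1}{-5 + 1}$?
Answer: $-8205$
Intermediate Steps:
$V{\left(u,G \right)} = - \frac{1}{4}$ ($V{\left(u,G \right)} = \frac{1}{-4} = - \frac{1}{4}$)
$T{\left(3,V{\left(5,5 \right)} \right)} - 8208 = 3 - 8208 = -8205$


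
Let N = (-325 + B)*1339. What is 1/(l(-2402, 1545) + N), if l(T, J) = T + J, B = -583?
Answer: -1/1216669 ≈ -8.2192e-7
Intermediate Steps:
N = -1215812 (N = (-325 - 583)*1339 = -908*1339 = -1215812)
l(T, J) = J + T
1/(l(-2402, 1545) + N) = 1/((1545 - 2402) - 1215812) = 1/(-857 - 1215812) = 1/(-1216669) = -1/1216669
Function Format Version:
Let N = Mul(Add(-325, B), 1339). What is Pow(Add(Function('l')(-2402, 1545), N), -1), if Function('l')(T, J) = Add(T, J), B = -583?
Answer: Rational(-1, 1216669) ≈ -8.2192e-7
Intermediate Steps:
N = -1215812 (N = Mul(Add(-325, -583), 1339) = Mul(-908, 1339) = -1215812)
Function('l')(T, J) = Add(J, T)
Pow(Add(Function('l')(-2402, 1545), N), -1) = Pow(Add(Add(1545, -2402), -1215812), -1) = Pow(Add(-857, -1215812), -1) = Pow(-1216669, -1) = Rational(-1, 1216669)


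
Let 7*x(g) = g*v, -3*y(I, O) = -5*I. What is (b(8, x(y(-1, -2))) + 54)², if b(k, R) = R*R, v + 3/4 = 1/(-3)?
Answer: 11788517100481/4032758016 ≈ 2923.2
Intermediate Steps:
v = -13/12 (v = -¾ + 1/(-3) = -¾ - ⅓ = -13/12 ≈ -1.0833)
y(I, O) = 5*I/3 (y(I, O) = -(-5)*I/3 = 5*I/3)
x(g) = -13*g/84 (x(g) = (g*(-13/12))/7 = (-13*g/12)/7 = -13*g/84)
b(k, R) = R²
(b(8, x(y(-1, -2))) + 54)² = ((-65*(-1)/252)² + 54)² = ((-13/84*(-5/3))² + 54)² = ((65/252)² + 54)² = (4225/63504 + 54)² = (3433441/63504)² = 11788517100481/4032758016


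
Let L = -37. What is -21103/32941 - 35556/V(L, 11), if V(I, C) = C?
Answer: -1171482329/362351 ≈ -3233.0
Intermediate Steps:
-21103/32941 - 35556/V(L, 11) = -21103/32941 - 35556/11 = -1171482329/362351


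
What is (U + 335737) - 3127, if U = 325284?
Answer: 657894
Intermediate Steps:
(U + 335737) - 3127 = (325284 + 335737) - 3127 = 661021 - 3127 = 657894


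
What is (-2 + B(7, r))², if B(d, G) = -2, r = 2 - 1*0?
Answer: 16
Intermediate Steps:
r = 2 (r = 2 + 0 = 2)
(-2 + B(7, r))² = (-2 - 2)² = (-4)² = 16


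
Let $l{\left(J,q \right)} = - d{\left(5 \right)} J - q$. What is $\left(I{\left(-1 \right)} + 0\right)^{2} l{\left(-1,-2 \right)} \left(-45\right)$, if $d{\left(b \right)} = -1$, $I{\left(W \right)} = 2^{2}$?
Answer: $-720$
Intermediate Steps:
$I{\left(W \right)} = 4$
$l{\left(J,q \right)} = J - q$ ($l{\left(J,q \right)} = \left(-1\right) \left(-1\right) J - q = 1 J - q = J - q$)
$\left(I{\left(-1 \right)} + 0\right)^{2} l{\left(-1,-2 \right)} \left(-45\right) = \left(4 + 0\right)^{2} \left(-1 - -2\right) \left(-45\right) = 4^{2} \left(-1 + 2\right) \left(-45\right) = 16 \cdot 1 \left(-45\right) = 16 \left(-45\right) = -720$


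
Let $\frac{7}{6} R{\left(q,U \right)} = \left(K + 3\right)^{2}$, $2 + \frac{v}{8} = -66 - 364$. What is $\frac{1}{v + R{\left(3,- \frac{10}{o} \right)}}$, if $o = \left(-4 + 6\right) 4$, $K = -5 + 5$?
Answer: $- \frac{7}{24138} \approx -0.00029$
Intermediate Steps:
$K = 0$
$v = -3456$ ($v = -16 + 8 \left(-66 - 364\right) = -16 + 8 \left(-430\right) = -16 - 3440 = -3456$)
$o = 8$ ($o = 2 \cdot 4 = 8$)
$R{\left(q,U \right)} = \frac{54}{7}$ ($R{\left(q,U \right)} = \frac{6 \left(0 + 3\right)^{2}}{7} = \frac{6 \cdot 3^{2}}{7} = \frac{6}{7} \cdot 9 = \frac{54}{7}$)
$\frac{1}{v + R{\left(3,- \frac{10}{o} \right)}} = \frac{1}{-3456 + \frac{54}{7}} = \frac{1}{- \frac{24138}{7}} = - \frac{7}{24138}$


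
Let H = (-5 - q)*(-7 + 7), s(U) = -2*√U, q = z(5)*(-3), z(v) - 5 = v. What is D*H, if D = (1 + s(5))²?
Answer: 0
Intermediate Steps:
z(v) = 5 + v
q = -30 (q = (5 + 5)*(-3) = 10*(-3) = -30)
D = (1 - 2*√5)² ≈ 12.056
H = 0 (H = (-5 - 1*(-30))*(-7 + 7) = (-5 + 30)*0 = 25*0 = 0)
D*H = (21 - 4*√5)*0 = 0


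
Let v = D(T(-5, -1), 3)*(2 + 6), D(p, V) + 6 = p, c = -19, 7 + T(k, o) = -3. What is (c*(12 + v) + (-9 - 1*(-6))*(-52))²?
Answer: 5569600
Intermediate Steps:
T(k, o) = -10 (T(k, o) = -7 - 3 = -10)
D(p, V) = -6 + p
v = -128 (v = (-6 - 10)*(2 + 6) = -16*8 = -128)
(c*(12 + v) + (-9 - 1*(-6))*(-52))² = (-19*(12 - 128) + (-9 - 1*(-6))*(-52))² = (-19*(-116) + (-9 + 6)*(-52))² = (2204 - 3*(-52))² = (2204 + 156)² = 2360² = 5569600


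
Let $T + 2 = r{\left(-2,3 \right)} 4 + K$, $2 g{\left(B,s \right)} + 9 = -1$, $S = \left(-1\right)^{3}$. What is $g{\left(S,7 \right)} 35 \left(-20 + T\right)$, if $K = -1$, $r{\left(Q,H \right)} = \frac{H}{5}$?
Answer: $3605$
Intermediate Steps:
$S = -1$
$g{\left(B,s \right)} = -5$ ($g{\left(B,s \right)} = - \frac{9}{2} + \frac{1}{2} \left(-1\right) = - \frac{9}{2} - \frac{1}{2} = -5$)
$r{\left(Q,H \right)} = \frac{H}{5}$ ($r{\left(Q,H \right)} = H \frac{1}{5} = \frac{H}{5}$)
$T = - \frac{3}{5}$ ($T = -2 - \left(1 - \frac{1}{5} \cdot 3 \cdot 4\right) = -2 + \left(\frac{3}{5} \cdot 4 - 1\right) = -2 + \left(\frac{12}{5} - 1\right) = -2 + \frac{7}{5} = - \frac{3}{5} \approx -0.6$)
$g{\left(S,7 \right)} 35 \left(-20 + T\right) = \left(-5\right) 35 \left(-20 - \frac{3}{5}\right) = \left(-175\right) \left(- \frac{103}{5}\right) = 3605$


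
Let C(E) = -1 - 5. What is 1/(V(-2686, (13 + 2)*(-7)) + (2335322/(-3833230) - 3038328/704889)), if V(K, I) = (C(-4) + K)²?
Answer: 150111203415/1087834737538572299 ≈ 1.3799e-7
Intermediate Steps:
C(E) = -6
V(K, I) = (-6 + K)²
1/(V(-2686, (13 + 2)*(-7)) + (2335322/(-3833230) - 3038328/704889)) = 1/((-6 - 2686)² + (2335322/(-3833230) - 3038328/704889)) = 1/((-2692)² + (2335322*(-1/3833230) - 3038328*1/704889)) = 1/(7246864 + (-1167661/1916615 - 337592/78321)) = 1/(7246864 - 738486268261/150111203415) = 1/(1087834737538572299/150111203415) = 150111203415/1087834737538572299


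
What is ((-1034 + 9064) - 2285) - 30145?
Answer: -24400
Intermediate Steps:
((-1034 + 9064) - 2285) - 30145 = (8030 - 2285) - 30145 = 5745 - 30145 = -24400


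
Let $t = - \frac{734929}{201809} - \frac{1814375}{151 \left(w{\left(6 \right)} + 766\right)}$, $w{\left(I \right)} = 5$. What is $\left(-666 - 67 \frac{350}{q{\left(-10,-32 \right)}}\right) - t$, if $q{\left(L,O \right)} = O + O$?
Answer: $- \frac{210789713230255}{751833778848} \approx -280.37$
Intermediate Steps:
$q{\left(L,O \right)} = 2 O$
$t = - \frac{451718373484}{23494805589}$ ($t = - \frac{734929}{201809} - \frac{1814375}{151 \left(5 + 766\right)} = \left(-734929\right) \frac{1}{201809} - \frac{1814375}{151 \cdot 771} = - \frac{734929}{201809} - \frac{1814375}{116421} = - \frac{451718373484}{23494805589} \approx -19.226$)
$\left(-666 - 67 \frac{350}{q{\left(-10,-32 \right)}}\right) - t = \left(-666 - 67 \frac{350}{2 \left(-32\right)}\right) - - \frac{451718373484}{23494805589} = \left(-666 - 67 \frac{350}{-64}\right) + \frac{451718373484}{23494805589} = \left(-666 - 67 \cdot 350 \left(- \frac{1}{64}\right)\right) + \frac{451718373484}{23494805589} = \left(-666 - - \frac{11725}{32}\right) + \frac{451718373484}{23494805589} = \left(-666 + \frac{11725}{32}\right) + \frac{451718373484}{23494805589} = - \frac{9587}{32} + \frac{451718373484}{23494805589} = - \frac{210789713230255}{751833778848}$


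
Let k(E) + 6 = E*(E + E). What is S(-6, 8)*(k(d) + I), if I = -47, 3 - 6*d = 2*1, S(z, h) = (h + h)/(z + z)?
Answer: 1906/27 ≈ 70.593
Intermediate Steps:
S(z, h) = h/z (S(z, h) = (2*h)/((2*z)) = (2*h)*(1/(2*z)) = h/z)
d = 1/6 (d = 1/2 - 1/3 = 1/6 ≈ 0.16667)
k(E) = -6 + 2*E**2 (k(E) = -6 + E*(E + E) = -6 + E*(2*E) = -6 + 2*E**2)
S(-6, 8)*(k(d) + I) = (8/(-6))*((-6 + 2*(1/6)**2) - 47) = (8*(-1/6))*((-6 + 2*(1/36)) - 47) = -4*((-6 + 1/18) - 47)/3 = -4*(-107/18 - 47)/3 = -4/3*(-953/18) = 1906/27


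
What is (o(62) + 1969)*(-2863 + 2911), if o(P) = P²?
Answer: 279024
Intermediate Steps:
(o(62) + 1969)*(-2863 + 2911) = (62² + 1969)*(-2863 + 2911) = (3844 + 1969)*48 = 5813*48 = 279024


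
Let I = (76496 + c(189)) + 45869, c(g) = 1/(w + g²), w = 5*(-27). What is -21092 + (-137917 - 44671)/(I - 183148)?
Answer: -45616001193436/2163023837 ≈ -21089.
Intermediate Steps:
w = -135
c(g) = 1/(-135 + g²)
I = 4354480891/35586 (I = (76496 + 1/(-135 + 189²)) + 45869 = (76496 + 1/(-135 + 35721)) + 45869 = (76496 + 1/35586) + 45869 = 2722186657/35586 + 45869 = 4354480891/35586 ≈ 1.2237e+5)
-21092 + (-137917 - 44671)/(I - 183148) = -21092 + (-137917 - 44671)/(4354480891/35586 - 183148) = -21092 - 182588/(-2163023837/35586) = -21092 - 182588*(-35586/2163023837) = -21092 + 6497576568/2163023837 = -45616001193436/2163023837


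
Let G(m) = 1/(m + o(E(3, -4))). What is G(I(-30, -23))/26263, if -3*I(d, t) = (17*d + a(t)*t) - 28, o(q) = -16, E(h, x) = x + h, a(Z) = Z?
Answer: -1/341419 ≈ -2.9290e-6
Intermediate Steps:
E(h, x) = h + x
I(d, t) = 28/3 - 17*d/3 - t**2/3 (I(d, t) = -((17*d + t*t) - 28)/3 = -((17*d + t**2) - 28)/3 = -((t**2 + 17*d) - 28)/3 = -(-28 + t**2 + 17*d)/3 = 28/3 - 17*d/3 - t**2/3)
G(m) = 1/(-16 + m) (G(m) = 1/(m - 16) = 1/(-16 + m))
G(I(-30, -23))/26263 = 1/(-16 + (28/3 - 17/3*(-30) - 1/3*(-23)**2)*26263) = (1/26263)/(-16 + (28/3 + 170 - 1/3*529)) = (1/26263)/(-16 + (28/3 + 170 - 529/3)) = (1/26263)/(-16 + 3) = (1/26263)/(-13) = -1/13*1/26263 = -1/341419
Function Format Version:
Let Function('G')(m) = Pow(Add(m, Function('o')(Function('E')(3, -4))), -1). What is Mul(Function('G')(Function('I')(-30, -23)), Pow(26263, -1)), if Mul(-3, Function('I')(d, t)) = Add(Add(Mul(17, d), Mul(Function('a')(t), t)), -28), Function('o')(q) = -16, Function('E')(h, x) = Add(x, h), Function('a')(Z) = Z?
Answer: Rational(-1, 341419) ≈ -2.9290e-6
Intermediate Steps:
Function('E')(h, x) = Add(h, x)
Function('I')(d, t) = Add(Rational(28, 3), Mul(Rational(-17, 3), d), Mul(Rational(-1, 3), Pow(t, 2))) (Function('I')(d, t) = Mul(Rational(-1, 3), Add(Add(Mul(17, d), Mul(t, t)), -28)) = Mul(Rational(-1, 3), Add(Add(Mul(17, d), Pow(t, 2)), -28)) = Mul(Rational(-1, 3), Add(Add(Pow(t, 2), Mul(17, d)), -28)) = Mul(Rational(-1, 3), Add(-28, Pow(t, 2), Mul(17, d))) = Add(Rational(28, 3), Mul(Rational(-17, 3), d), Mul(Rational(-1, 3), Pow(t, 2))))
Function('G')(m) = Pow(Add(-16, m), -1) (Function('G')(m) = Pow(Add(m, -16), -1) = Pow(Add(-16, m), -1))
Mul(Function('G')(Function('I')(-30, -23)), Pow(26263, -1)) = Mul(Pow(Add(-16, Add(Rational(28, 3), Mul(Rational(-17, 3), -30), Mul(Rational(-1, 3), Pow(-23, 2)))), -1), Pow(26263, -1)) = Mul(Pow(Add(-16, Add(Rational(28, 3), 170, Mul(Rational(-1, 3), 529))), -1), Rational(1, 26263)) = Mul(Pow(Add(-16, Add(Rational(28, 3), 170, Rational(-529, 3))), -1), Rational(1, 26263)) = Mul(Pow(Add(-16, 3), -1), Rational(1, 26263)) = Mul(Pow(-13, -1), Rational(1, 26263)) = Mul(Rational(-1, 13), Rational(1, 26263)) = Rational(-1, 341419)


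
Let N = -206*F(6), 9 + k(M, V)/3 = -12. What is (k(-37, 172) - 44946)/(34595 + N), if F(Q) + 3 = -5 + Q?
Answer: -9/7 ≈ -1.2857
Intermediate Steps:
F(Q) = -8 + Q (F(Q) = -3 + (-5 + Q) = -8 + Q)
k(M, V) = -63 (k(M, V) = -27 + 3*(-12) = -27 - 36 = -63)
N = 412 (N = -206*(-8 + 6) = -206*(-2) = 412)
(k(-37, 172) - 44946)/(34595 + N) = (-63 - 44946)/(34595 + 412) = -45009/35007 = -45009*1/35007 = -9/7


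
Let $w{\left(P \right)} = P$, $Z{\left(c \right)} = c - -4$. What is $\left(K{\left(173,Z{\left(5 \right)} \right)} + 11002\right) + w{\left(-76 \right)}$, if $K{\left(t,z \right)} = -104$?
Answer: $10822$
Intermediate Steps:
$Z{\left(c \right)} = 4 + c$ ($Z{\left(c \right)} = c + 4 = 4 + c$)
$\left(K{\left(173,Z{\left(5 \right)} \right)} + 11002\right) + w{\left(-76 \right)} = \left(-104 + 11002\right) - 76 = 10898 - 76 = 10822$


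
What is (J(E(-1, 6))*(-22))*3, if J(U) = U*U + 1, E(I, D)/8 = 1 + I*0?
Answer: -4290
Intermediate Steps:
E(I, D) = 8 (E(I, D) = 8*(1 + I*0) = 8*(1 + 0) = 8*1 = 8)
J(U) = 1 + U² (J(U) = U² + 1 = 1 + U²)
(J(E(-1, 6))*(-22))*3 = ((1 + 8²)*(-22))*3 = ((1 + 64)*(-22))*3 = (65*(-22))*3 = -1430*3 = -4290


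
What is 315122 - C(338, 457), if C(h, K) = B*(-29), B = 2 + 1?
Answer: 315209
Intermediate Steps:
B = 3
C(h, K) = -87 (C(h, K) = 3*(-29) = -87)
315122 - C(338, 457) = 315122 - 1*(-87) = 315122 + 87 = 315209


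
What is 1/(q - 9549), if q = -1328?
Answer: -1/10877 ≈ -9.1937e-5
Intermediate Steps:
1/(q - 9549) = 1/(-1328 - 9549) = 1/(-10877) = -1/10877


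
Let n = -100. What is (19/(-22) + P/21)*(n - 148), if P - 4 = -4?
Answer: 2356/11 ≈ 214.18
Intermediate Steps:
P = 0 (P = 4 - 4 = 0)
(19/(-22) + P/21)*(n - 148) = (19/(-22) + 0/21)*(-100 - 148) = (19*(-1/22) + 0*(1/21))*(-248) = (-19/22 + 0)*(-248) = -19/22*(-248) = 2356/11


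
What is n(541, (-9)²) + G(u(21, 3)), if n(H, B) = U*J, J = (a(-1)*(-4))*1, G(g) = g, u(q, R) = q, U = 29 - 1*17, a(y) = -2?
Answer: 117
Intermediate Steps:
U = 12 (U = 29 - 17 = 12)
J = 8 (J = -2*(-4)*1 = 8*1 = 8)
n(H, B) = 96 (n(H, B) = 12*8 = 96)
n(541, (-9)²) + G(u(21, 3)) = 96 + 21 = 117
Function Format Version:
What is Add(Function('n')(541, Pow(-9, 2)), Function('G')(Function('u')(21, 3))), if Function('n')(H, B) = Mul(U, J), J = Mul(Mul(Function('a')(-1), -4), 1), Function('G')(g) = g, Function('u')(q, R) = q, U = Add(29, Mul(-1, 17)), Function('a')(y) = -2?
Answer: 117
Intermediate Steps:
U = 12 (U = Add(29, -17) = 12)
J = 8 (J = Mul(Mul(-2, -4), 1) = Mul(8, 1) = 8)
Function('n')(H, B) = 96 (Function('n')(H, B) = Mul(12, 8) = 96)
Add(Function('n')(541, Pow(-9, 2)), Function('G')(Function('u')(21, 3))) = Add(96, 21) = 117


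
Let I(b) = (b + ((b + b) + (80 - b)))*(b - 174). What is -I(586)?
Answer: -515824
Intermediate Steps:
I(b) = (-174 + b)*(80 + 2*b) (I(b) = (b + (2*b + (80 - b)))*(-174 + b) = (b + (80 + b))*(-174 + b) = (80 + 2*b)*(-174 + b) = (-174 + b)*(80 + 2*b))
-I(586) = -(-13920 - 268*586 + 2*586²) = -(-13920 - 157048 + 2*343396) = -(-13920 - 157048 + 686792) = -1*515824 = -515824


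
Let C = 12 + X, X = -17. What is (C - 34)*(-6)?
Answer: 234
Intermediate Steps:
C = -5 (C = 12 - 17 = -5)
(C - 34)*(-6) = (-5 - 34)*(-6) = -39*(-6) = 234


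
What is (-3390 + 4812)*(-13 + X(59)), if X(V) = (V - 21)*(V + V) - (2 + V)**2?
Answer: 1066500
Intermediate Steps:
X(V) = -(2 + V)**2 + 2*V*(-21 + V) (X(V) = (-21 + V)*(2*V) - (2 + V)**2 = 2*V*(-21 + V) - (2 + V)**2 = -(2 + V)**2 + 2*V*(-21 + V))
(-3390 + 4812)*(-13 + X(59)) = (-3390 + 4812)*(-13 + (-4 + 59**2 - 46*59)) = 1422*(-13 + (-4 + 3481 - 2714)) = 1422*(-13 + 763) = 1422*750 = 1066500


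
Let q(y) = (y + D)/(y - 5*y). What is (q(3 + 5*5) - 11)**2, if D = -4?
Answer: 24649/196 ≈ 125.76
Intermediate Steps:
q(y) = -(-4 + y)/(4*y) (q(y) = (y - 4)/(y - 5*y) = (-4 + y)/((-4*y)) = (-4 + y)*(-1/(4*y)) = -(-4 + y)/(4*y))
(q(3 + 5*5) - 11)**2 = ((4 - (3 + 5*5))/(4*(3 + 5*5)) - 11)**2 = ((4 - (3 + 25))/(4*(3 + 25)) - 11)**2 = ((1/4)*(4 - 1*28)/28 - 11)**2 = ((1/4)*(1/28)*(4 - 28) - 11)**2 = ((1/4)*(1/28)*(-24) - 11)**2 = (-3/14 - 11)**2 = (-157/14)**2 = 24649/196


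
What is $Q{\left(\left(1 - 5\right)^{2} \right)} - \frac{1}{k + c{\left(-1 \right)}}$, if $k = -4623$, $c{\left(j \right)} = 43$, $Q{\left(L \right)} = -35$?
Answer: $- \frac{160299}{4580} \approx -35.0$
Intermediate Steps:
$Q{\left(\left(1 - 5\right)^{2} \right)} - \frac{1}{k + c{\left(-1 \right)}} = -35 - \frac{1}{-4623 + 43} = -35 - \frac{1}{-4580} = -35 - - \frac{1}{4580} = -35 + \frac{1}{4580} = - \frac{160299}{4580}$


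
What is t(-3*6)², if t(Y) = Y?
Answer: 324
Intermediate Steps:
t(-3*6)² = (-3*6)² = (-18)² = 324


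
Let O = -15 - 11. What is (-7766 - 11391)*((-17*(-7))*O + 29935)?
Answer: -514193037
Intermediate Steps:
O = -26
(-7766 - 11391)*((-17*(-7))*O + 29935) = (-7766 - 11391)*(-17*(-7)*(-26) + 29935) = -19157*(119*(-26) + 29935) = -19157*(-3094 + 29935) = -19157*26841 = -514193037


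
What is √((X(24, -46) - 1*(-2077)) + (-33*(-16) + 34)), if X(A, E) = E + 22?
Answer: √2615 ≈ 51.137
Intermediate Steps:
X(A, E) = 22 + E
√((X(24, -46) - 1*(-2077)) + (-33*(-16) + 34)) = √(((22 - 46) - 1*(-2077)) + (-33*(-16) + 34)) = √((-24 + 2077) + (528 + 34)) = √(2053 + 562) = √2615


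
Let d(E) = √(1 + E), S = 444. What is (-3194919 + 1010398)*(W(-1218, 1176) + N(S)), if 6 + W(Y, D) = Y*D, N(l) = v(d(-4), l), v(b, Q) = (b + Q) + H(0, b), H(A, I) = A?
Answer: 3128081155530 - 2184521*I*√3 ≈ 3.1281e+12 - 3.7837e+6*I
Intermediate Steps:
v(b, Q) = Q + b (v(b, Q) = (b + Q) + 0 = (Q + b) + 0 = Q + b)
N(l) = l + I*√3 (N(l) = l + √(1 - 4) = l + √(-3) = l + I*√3)
W(Y, D) = -6 + D*Y (W(Y, D) = -6 + Y*D = -6 + D*Y)
(-3194919 + 1010398)*(W(-1218, 1176) + N(S)) = (-3194919 + 1010398)*((-6 + 1176*(-1218)) + (444 + I*√3)) = -2184521*((-6 - 1432368) + (444 + I*√3)) = -2184521*(-1432374 + (444 + I*√3)) = -2184521*(-1431930 + I*√3) = 3128081155530 - 2184521*I*√3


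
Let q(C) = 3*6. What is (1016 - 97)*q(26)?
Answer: 16542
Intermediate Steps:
q(C) = 18
(1016 - 97)*q(26) = (1016 - 97)*18 = 919*18 = 16542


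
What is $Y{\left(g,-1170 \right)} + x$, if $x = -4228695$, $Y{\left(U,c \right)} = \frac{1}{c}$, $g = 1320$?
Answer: $- \frac{4947573151}{1170} \approx -4.2287 \cdot 10^{6}$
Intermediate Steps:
$Y{\left(g,-1170 \right)} + x = \frac{1}{-1170} - 4228695 = - \frac{1}{1170} - 4228695 = - \frac{4947573151}{1170}$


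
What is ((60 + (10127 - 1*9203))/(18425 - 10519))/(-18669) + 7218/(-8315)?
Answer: -177560691802/204545000485 ≈ -0.86808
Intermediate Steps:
((60 + (10127 - 1*9203))/(18425 - 10519))/(-18669) + 7218/(-8315) = ((60 + (10127 - 9203))/7906)*(-1/18669) + 7218*(-1/8315) = ((60 + 924)*(1/7906))*(-1/18669) - 7218/8315 = (984*(1/7906))*(-1/18669) - 7218/8315 = (492/3953)*(-1/18669) - 7218/8315 = -164/24599519 - 7218/8315 = -177560691802/204545000485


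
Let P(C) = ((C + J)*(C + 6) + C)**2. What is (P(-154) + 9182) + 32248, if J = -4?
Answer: 539674330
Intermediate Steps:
P(C) = (C + (-4 + C)*(6 + C))**2 (P(C) = ((C - 4)*(C + 6) + C)**2 = ((-4 + C)*(6 + C) + C)**2 = (C + (-4 + C)*(6 + C))**2)
(P(-154) + 9182) + 32248 = ((-24 + (-154)**2 + 3*(-154))**2 + 9182) + 32248 = ((-24 + 23716 - 462)**2 + 9182) + 32248 = (23230**2 + 9182) + 32248 = (539632900 + 9182) + 32248 = 539642082 + 32248 = 539674330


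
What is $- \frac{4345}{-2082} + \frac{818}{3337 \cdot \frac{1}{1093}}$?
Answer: $\frac{1875961333}{6947634} \approx 270.01$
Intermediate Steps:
$- \frac{4345}{-2082} + \frac{818}{3337 \cdot \frac{1}{1093}} = \left(-4345\right) \left(- \frac{1}{2082}\right) + \frac{818}{3337 \cdot \frac{1}{1093}} = \frac{4345}{2082} + \frac{818}{\frac{3337}{1093}} = \frac{4345}{2082} + 818 \cdot \frac{1093}{3337} = \frac{4345}{2082} + \frac{894074}{3337} = \frac{1875961333}{6947634}$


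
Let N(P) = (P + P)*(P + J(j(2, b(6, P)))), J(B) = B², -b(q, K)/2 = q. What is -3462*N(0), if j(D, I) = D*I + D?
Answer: 0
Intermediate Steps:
b(q, K) = -2*q
j(D, I) = D + D*I
N(P) = 2*P*(484 + P) (N(P) = (P + P)*(P + (2*(1 - 2*6))²) = (2*P)*(P + (2*(1 - 12))²) = (2*P)*(P + (2*(-11))²) = (2*P)*(P + (-22)²) = (2*P)*(P + 484) = (2*P)*(484 + P) = 2*P*(484 + P))
-3462*N(0) = -6924*0*(484 + 0) = -6924*0*484 = -3462*0 = 0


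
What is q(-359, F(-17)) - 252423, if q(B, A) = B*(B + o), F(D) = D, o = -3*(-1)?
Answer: -124619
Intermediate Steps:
o = 3
q(B, A) = B*(3 + B) (q(B, A) = B*(B + 3) = B*(3 + B))
q(-359, F(-17)) - 252423 = -359*(3 - 359) - 252423 = -359*(-356) - 252423 = 127804 - 252423 = -124619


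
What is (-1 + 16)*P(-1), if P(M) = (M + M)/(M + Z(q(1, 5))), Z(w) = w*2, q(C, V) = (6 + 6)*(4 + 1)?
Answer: -30/119 ≈ -0.25210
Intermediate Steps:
q(C, V) = 60 (q(C, V) = 12*5 = 60)
Z(w) = 2*w
P(M) = 2*M/(120 + M) (P(M) = (M + M)/(M + 2*60) = (2*M)/(M + 120) = (2*M)/(120 + M) = 2*M/(120 + M))
(-1 + 16)*P(-1) = (-1 + 16)*(2*(-1)/(120 - 1)) = 15*(2*(-1)/119) = 15*(2*(-1)*(1/119)) = 15*(-2/119) = -30/119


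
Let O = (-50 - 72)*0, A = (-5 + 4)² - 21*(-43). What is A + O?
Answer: 904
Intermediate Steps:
A = 904 (A = (-1)² + 903 = 1 + 903 = 904)
O = 0 (O = -122*0 = 0)
A + O = 904 + 0 = 904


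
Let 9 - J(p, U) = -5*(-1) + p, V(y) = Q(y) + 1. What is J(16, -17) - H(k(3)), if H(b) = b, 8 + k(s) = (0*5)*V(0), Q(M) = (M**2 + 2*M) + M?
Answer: -4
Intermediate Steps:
Q(M) = M**2 + 3*M
V(y) = 1 + y*(3 + y) (V(y) = y*(3 + y) + 1 = 1 + y*(3 + y))
J(p, U) = 4 - p (J(p, U) = 9 - (-5*(-1) + p) = 9 - (5 + p) = 9 + (-5 - p) = 4 - p)
k(s) = -8 (k(s) = -8 + (0*5)*(1 + 0*(3 + 0)) = -8 + 0*(1 + 0*3) = -8 + 0*(1 + 0) = -8 + 0*1 = -8 + 0 = -8)
J(16, -17) - H(k(3)) = (4 - 1*16) - 1*(-8) = (4 - 16) + 8 = -12 + 8 = -4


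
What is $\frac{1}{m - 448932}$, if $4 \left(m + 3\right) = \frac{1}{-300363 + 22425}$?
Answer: $- \frac{1111752}{499104384121} \approx -2.2275 \cdot 10^{-6}$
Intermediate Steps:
$m = - \frac{3335257}{1111752}$ ($m = -3 + \frac{1}{4 \left(-300363 + 22425\right)} = -3 + \frac{1}{4 \left(-277938\right)} = -3 + \frac{1}{4} \left(- \frac{1}{277938}\right) = -3 - \frac{1}{1111752} = - \frac{3335257}{1111752} \approx -3.0$)
$\frac{1}{m - 448932} = \frac{1}{- \frac{3335257}{1111752} - 448932} = \frac{1}{- \frac{499104384121}{1111752}} = - \frac{1111752}{499104384121}$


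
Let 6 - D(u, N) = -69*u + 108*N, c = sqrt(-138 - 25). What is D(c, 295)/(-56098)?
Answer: 15927/28049 - 69*I*sqrt(163)/56098 ≈ 0.56783 - 0.015703*I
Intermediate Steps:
c = I*sqrt(163) (c = sqrt(-163) = I*sqrt(163) ≈ 12.767*I)
D(u, N) = 6 - 108*N + 69*u (D(u, N) = 6 - (-69*u + 108*N) = 6 + (-108*N + 69*u) = 6 - 108*N + 69*u)
D(c, 295)/(-56098) = (6 - 108*295 + 69*(I*sqrt(163)))/(-56098) = (6 - 31860 + 69*I*sqrt(163))*(-1/56098) = (-31854 + 69*I*sqrt(163))*(-1/56098) = 15927/28049 - 69*I*sqrt(163)/56098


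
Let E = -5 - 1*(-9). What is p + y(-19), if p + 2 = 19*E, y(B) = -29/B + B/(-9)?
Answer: 13276/171 ≈ 77.637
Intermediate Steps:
E = 4 (E = -5 + 9 = 4)
y(B) = -29/B - B/9 (y(B) = -29/B + B*(-1/9) = -29/B - B/9)
p = 74 (p = -2 + 19*4 = -2 + 76 = 74)
p + y(-19) = 74 + (-29/(-19) - 1/9*(-19)) = 74 + (-29*(-1/19) + 19/9) = 74 + (29/19 + 19/9) = 74 + 622/171 = 13276/171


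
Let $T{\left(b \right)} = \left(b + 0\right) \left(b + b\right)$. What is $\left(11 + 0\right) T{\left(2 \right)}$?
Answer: $88$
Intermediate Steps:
$T{\left(b \right)} = 2 b^{2}$ ($T{\left(b \right)} = b 2 b = 2 b^{2}$)
$\left(11 + 0\right) T{\left(2 \right)} = \left(11 + 0\right) 2 \cdot 2^{2} = 11 \cdot 2 \cdot 4 = 11 \cdot 8 = 88$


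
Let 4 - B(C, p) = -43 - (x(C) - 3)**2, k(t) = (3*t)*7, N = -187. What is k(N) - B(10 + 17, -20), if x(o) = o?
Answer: -4550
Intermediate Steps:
k(t) = 21*t
B(C, p) = 47 + (-3 + C)**2 (B(C, p) = 4 - (-43 - (C - 3)**2) = 4 - (-43 - (-3 + C)**2) = 4 + (43 + (-3 + C)**2) = 47 + (-3 + C)**2)
k(N) - B(10 + 17, -20) = 21*(-187) - (47 + (-3 + (10 + 17))**2) = -3927 - (47 + (-3 + 27)**2) = -3927 - (47 + 24**2) = -3927 - (47 + 576) = -3927 - 1*623 = -3927 - 623 = -4550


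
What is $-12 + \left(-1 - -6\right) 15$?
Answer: $63$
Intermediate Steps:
$-12 + \left(-1 - -6\right) 15 = -12 + \left(-1 + 6\right) 15 = -12 + 5 \cdot 15 = -12 + 75 = 63$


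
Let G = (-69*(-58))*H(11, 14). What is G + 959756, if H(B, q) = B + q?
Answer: 1059806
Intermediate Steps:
G = 100050 (G = (-69*(-58))*(11 + 14) = 4002*25 = 100050)
G + 959756 = 100050 + 959756 = 1059806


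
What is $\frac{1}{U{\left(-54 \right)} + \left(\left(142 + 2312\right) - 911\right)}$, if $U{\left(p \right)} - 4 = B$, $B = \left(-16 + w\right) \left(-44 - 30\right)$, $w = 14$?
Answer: $\frac{1}{1695} \approx 0.00058997$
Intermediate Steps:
$B = 148$ ($B = \left(-16 + 14\right) \left(-44 - 30\right) = \left(-2\right) \left(-74\right) = 148$)
$U{\left(p \right)} = 152$ ($U{\left(p \right)} = 4 + 148 = 152$)
$\frac{1}{U{\left(-54 \right)} + \left(\left(142 + 2312\right) - 911\right)} = \frac{1}{152 + \left(\left(142 + 2312\right) - 911\right)} = \frac{1}{152 + \left(2454 - 911\right)} = \frac{1}{152 + 1543} = \frac{1}{1695}$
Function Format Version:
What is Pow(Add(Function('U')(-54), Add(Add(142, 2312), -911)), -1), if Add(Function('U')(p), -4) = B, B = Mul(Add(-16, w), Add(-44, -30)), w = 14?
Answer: Rational(1, 1695) ≈ 0.00058997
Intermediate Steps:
B = 148 (B = Mul(Add(-16, 14), Add(-44, -30)) = Mul(-2, -74) = 148)
Function('U')(p) = 152 (Function('U')(p) = Add(4, 148) = 152)
Pow(Add(Function('U')(-54), Add(Add(142, 2312), -911)), -1) = Pow(Add(152, Add(Add(142, 2312), -911)), -1) = Pow(Add(152, Add(2454, -911)), -1) = Pow(Add(152, 1543), -1) = Pow(1695, -1) = Rational(1, 1695)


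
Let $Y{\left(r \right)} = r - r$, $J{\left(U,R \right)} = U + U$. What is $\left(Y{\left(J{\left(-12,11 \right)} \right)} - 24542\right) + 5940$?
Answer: $-18602$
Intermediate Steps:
$J{\left(U,R \right)} = 2 U$
$Y{\left(r \right)} = 0$
$\left(Y{\left(J{\left(-12,11 \right)} \right)} - 24542\right) + 5940 = \left(0 - 24542\right) + 5940 = -24542 + 5940 = -18602$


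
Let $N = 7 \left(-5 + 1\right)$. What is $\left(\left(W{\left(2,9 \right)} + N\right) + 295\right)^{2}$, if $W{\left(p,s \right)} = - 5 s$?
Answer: $49284$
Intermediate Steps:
$N = -28$ ($N = 7 \left(-4\right) = -28$)
$\left(\left(W{\left(2,9 \right)} + N\right) + 295\right)^{2} = \left(\left(\left(-5\right) 9 - 28\right) + 295\right)^{2} = \left(\left(-45 - 28\right) + 295\right)^{2} = \left(-73 + 295\right)^{2} = 222^{2} = 49284$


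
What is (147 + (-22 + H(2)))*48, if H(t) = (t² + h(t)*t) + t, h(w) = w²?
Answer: 6672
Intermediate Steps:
H(t) = t + t² + t³ (H(t) = (t² + t²*t) + t = (t² + t³) + t = t + t² + t³)
(147 + (-22 + H(2)))*48 = (147 + (-22 + 2*(1 + 2 + 2²)))*48 = (147 + (-22 + 2*(1 + 2 + 4)))*48 = (147 + (-22 + 2*7))*48 = (147 + (-22 + 14))*48 = (147 - 8)*48 = 139*48 = 6672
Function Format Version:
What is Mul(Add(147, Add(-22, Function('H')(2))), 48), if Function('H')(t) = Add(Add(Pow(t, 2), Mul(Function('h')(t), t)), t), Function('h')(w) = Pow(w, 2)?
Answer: 6672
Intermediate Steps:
Function('H')(t) = Add(t, Pow(t, 2), Pow(t, 3)) (Function('H')(t) = Add(Add(Pow(t, 2), Mul(Pow(t, 2), t)), t) = Add(Add(Pow(t, 2), Pow(t, 3)), t) = Add(t, Pow(t, 2), Pow(t, 3)))
Mul(Add(147, Add(-22, Function('H')(2))), 48) = Mul(Add(147, Add(-22, Mul(2, Add(1, 2, Pow(2, 2))))), 48) = Mul(Add(147, Add(-22, Mul(2, Add(1, 2, 4)))), 48) = Mul(Add(147, Add(-22, Mul(2, 7))), 48) = Mul(Add(147, Add(-22, 14)), 48) = Mul(Add(147, -8), 48) = Mul(139, 48) = 6672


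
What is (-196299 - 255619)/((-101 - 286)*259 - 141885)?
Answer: 225959/121059 ≈ 1.8665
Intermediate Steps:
(-196299 - 255619)/((-101 - 286)*259 - 141885) = -451918/(-387*259 - 141885) = -451918/(-100233 - 141885) = -451918/(-242118) = -451918*(-1/242118) = 225959/121059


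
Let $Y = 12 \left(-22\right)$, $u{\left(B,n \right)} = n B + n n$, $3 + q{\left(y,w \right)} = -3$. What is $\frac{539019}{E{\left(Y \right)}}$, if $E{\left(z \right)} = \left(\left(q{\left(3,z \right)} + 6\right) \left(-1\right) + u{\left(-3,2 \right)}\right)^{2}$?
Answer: $\frac{539019}{4} \approx 1.3475 \cdot 10^{5}$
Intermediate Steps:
$q{\left(y,w \right)} = -6$ ($q{\left(y,w \right)} = -3 - 3 = -6$)
$u{\left(B,n \right)} = n^{2} + B n$ ($u{\left(B,n \right)} = B n + n^{2} = n^{2} + B n$)
$Y = -264$
$E{\left(z \right)} = 4$ ($E{\left(z \right)} = \left(\left(-6 + 6\right) \left(-1\right) + 2 \left(-3 + 2\right)\right)^{2} = \left(0 \left(-1\right) + 2 \left(-1\right)\right)^{2} = \left(0 - 2\right)^{2} = \left(-2\right)^{2} = 4$)
$\frac{539019}{E{\left(Y \right)}} = \frac{539019}{4}$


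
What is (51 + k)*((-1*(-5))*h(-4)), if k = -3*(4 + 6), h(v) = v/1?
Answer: -420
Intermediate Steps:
h(v) = v (h(v) = v*1 = v)
k = -30 (k = -3*10 = -30)
(51 + k)*((-1*(-5))*h(-4)) = (51 - 30)*(-1*(-5)*(-4)) = 21*(5*(-4)) = 21*(-20) = -420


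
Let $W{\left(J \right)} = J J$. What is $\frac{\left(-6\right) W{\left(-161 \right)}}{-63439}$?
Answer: $\frac{155526}{63439} \approx 2.4516$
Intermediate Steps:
$W{\left(J \right)} = J^{2}$
$\frac{\left(-6\right) W{\left(-161 \right)}}{-63439} = \frac{\left(-6\right) \left(-161\right)^{2}}{-63439} = \left(-6\right) 25921 \left(- \frac{1}{63439}\right) = \left(-155526\right) \left(- \frac{1}{63439}\right) = \frac{155526}{63439}$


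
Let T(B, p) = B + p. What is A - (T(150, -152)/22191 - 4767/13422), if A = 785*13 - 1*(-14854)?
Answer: 2487956289953/99282534 ≈ 25059.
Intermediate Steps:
A = 25059 (A = 10205 + 14854 = 25059)
A - (T(150, -152)/22191 - 4767/13422) = 25059 - ((150 - 152)/22191 - 4767/13422) = 25059 - (-2*1/22191 - 4767*1/13422) = 25059 - (-2/22191 - 1589/4474) = 25059 - 1*(-35270447/99282534) = 25059 + 35270447/99282534 = 2487956289953/99282534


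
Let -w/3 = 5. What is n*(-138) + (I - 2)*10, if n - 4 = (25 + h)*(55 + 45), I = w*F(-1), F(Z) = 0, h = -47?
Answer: 303028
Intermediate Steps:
w = -15 (w = -3*5 = -15)
I = 0 (I = -15*0 = 0)
n = -2196 (n = 4 + (25 - 47)*(55 + 45) = 4 - 22*100 = 4 - 2200 = -2196)
n*(-138) + (I - 2)*10 = -2196*(-138) + (0 - 2)*10 = 303048 - 2*10 = 303048 - 20 = 303028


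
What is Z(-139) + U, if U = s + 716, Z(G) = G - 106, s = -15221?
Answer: -14750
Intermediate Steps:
Z(G) = -106 + G
U = -14505 (U = -15221 + 716 = -14505)
Z(-139) + U = (-106 - 139) - 14505 = -245 - 14505 = -14750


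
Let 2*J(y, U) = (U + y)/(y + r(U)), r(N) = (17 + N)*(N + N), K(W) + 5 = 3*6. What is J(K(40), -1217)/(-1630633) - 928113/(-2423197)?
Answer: 631484646700539953/1648734260726685559 ≈ 0.38301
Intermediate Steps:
K(W) = 13 (K(W) = -5 + 3*6 = -5 + 18 = 13)
r(N) = 2*N*(17 + N) (r(N) = (17 + N)*(2*N) = 2*N*(17 + N))
J(y, U) = (U + y)/(2*(y + 2*U*(17 + U))) (J(y, U) = ((U + y)/(y + 2*U*(17 + U)))/2 = (U + y)/(2*(y + 2*U*(17 + U))))
J(K(40), -1217)/(-1630633) - 928113/(-2423197) = ((-1217 + 13)/(2*(13 + 2*(-1217)*(17 - 1217))))/(-1630633) - 928113/(-2423197) = ((1/2)*(-1204)/(13 + 2*(-1217)*(-1200)))*(-1/1630633) - 928113*(-1/2423197) = ((1/2)*(-1204)/(13 + 2920800))*(-1/1630633) + 928113/2423197 = ((1/2)*(-1204)/2920813)*(-1/1630633) + 928113/2423197 = ((1/2)*(1/2920813)*(-1204))*(-1/1630633) + 928113/2423197 = -86/417259*(-1/1630633) + 928113/2423197 = 86/680396294947 + 928113/2423197 = 631484646700539953/1648734260726685559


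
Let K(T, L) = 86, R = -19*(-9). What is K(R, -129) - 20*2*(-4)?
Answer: 246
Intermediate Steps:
R = 171
K(R, -129) - 20*2*(-4) = 86 - 20*2*(-4) = 86 - 40*(-4) = 86 + 160 = 246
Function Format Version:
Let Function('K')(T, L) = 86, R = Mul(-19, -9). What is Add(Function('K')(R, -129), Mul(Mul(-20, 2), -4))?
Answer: 246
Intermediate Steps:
R = 171
Add(Function('K')(R, -129), Mul(Mul(-20, 2), -4)) = Add(86, Mul(Mul(-20, 2), -4)) = Add(86, Mul(-40, -4)) = Add(86, 160) = 246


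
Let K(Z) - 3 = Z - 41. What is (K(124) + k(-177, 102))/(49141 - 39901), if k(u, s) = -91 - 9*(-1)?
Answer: 1/2310 ≈ 0.00043290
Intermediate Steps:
K(Z) = -38 + Z (K(Z) = 3 + (Z - 41) = 3 + (-41 + Z) = -38 + Z)
k(u, s) = -82 (k(u, s) = -91 - 1*(-9) = -91 + 9 = -82)
(K(124) + k(-177, 102))/(49141 - 39901) = ((-38 + 124) - 82)/(49141 - 39901) = (86 - 82)/9240 = 4*(1/9240) = 1/2310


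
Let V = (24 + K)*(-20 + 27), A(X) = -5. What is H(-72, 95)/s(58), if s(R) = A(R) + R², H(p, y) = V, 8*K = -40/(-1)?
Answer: 203/3359 ≈ 0.060435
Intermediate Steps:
K = 5 (K = (-40/(-1))/8 = (-40*(-1))/8 = (⅛)*40 = 5)
V = 203 (V = (24 + 5)*(-20 + 27) = 29*7 = 203)
H(p, y) = 203
s(R) = -5 + R²
H(-72, 95)/s(58) = 203/(-5 + 58²) = 203/(-5 + 3364) = 203/3359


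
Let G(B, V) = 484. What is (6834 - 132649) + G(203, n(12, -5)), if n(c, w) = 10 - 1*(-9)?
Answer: -125331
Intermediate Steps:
n(c, w) = 19 (n(c, w) = 10 + 9 = 19)
(6834 - 132649) + G(203, n(12, -5)) = (6834 - 132649) + 484 = -125815 + 484 = -125331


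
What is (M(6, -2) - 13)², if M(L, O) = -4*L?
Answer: 1369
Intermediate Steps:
(M(6, -2) - 13)² = (-4*6 - 13)² = (-24 - 13)² = (-37)² = 1369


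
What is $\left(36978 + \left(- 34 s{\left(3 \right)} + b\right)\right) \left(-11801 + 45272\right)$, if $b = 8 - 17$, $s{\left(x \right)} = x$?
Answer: $1233975357$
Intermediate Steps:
$b = -9$ ($b = 8 - 17 = -9$)
$\left(36978 + \left(- 34 s{\left(3 \right)} + b\right)\right) \left(-11801 + 45272\right) = \left(36978 - 111\right) \left(-11801 + 45272\right) = \left(36978 - 111\right) 33471 = 36867 \cdot 33471 = 1233975357$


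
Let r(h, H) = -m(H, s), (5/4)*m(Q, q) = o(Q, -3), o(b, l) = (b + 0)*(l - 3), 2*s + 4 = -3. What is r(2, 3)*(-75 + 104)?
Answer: 2088/5 ≈ 417.60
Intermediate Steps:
s = -7/2 (s = -2 + (½)*(-3) = -2 - 3/2 = -7/2 ≈ -3.5000)
o(b, l) = b*(-3 + l)
m(Q, q) = -24*Q/5 (m(Q, q) = 4*(Q*(-3 - 3))/5 = 4*(Q*(-6))/5 = 4*(-6*Q)/5 = -24*Q/5)
r(h, H) = 24*H/5 (r(h, H) = -(-24)*H/5 = 24*H/5)
r(2, 3)*(-75 + 104) = ((24/5)*3)*(-75 + 104) = (72/5)*29 = 2088/5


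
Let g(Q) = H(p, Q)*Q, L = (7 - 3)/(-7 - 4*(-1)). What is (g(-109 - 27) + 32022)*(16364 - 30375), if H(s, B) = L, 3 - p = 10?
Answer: -1353602710/3 ≈ -4.5120e+8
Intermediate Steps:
p = -7 (p = 3 - 1*10 = 3 - 10 = -7)
L = -4/3 (L = 4/(-7 + 4) = 4/(-3) = 4*(-⅓) = -4/3 ≈ -1.3333)
H(s, B) = -4/3
g(Q) = -4*Q/3
(g(-109 - 27) + 32022)*(16364 - 30375) = (-4*(-109 - 27)/3 + 32022)*(16364 - 30375) = (-4/3*(-136) + 32022)*(-14011) = (544/3 + 32022)*(-14011) = (96610/3)*(-14011) = -1353602710/3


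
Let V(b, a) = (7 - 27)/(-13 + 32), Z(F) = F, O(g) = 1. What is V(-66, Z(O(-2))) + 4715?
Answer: 89565/19 ≈ 4713.9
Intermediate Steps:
V(b, a) = -20/19
V(-66, Z(O(-2))) + 4715 = -20/19 + 4715 = 89565/19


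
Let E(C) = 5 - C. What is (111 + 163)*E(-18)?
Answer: 6302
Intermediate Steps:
(111 + 163)*E(-18) = (111 + 163)*(5 - 1*(-18)) = 274*(5 + 18) = 274*23 = 6302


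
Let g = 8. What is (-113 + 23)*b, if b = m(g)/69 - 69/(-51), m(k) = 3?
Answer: -49140/391 ≈ -125.68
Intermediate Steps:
b = 546/391 (b = 3/69 - 69/(-51) = 3*(1/69) - 69*(-1/51) = 1/23 + 23/17 = 546/391 ≈ 1.3964)
(-113 + 23)*b = (-113 + 23)*(546/391) = -90*546/391 = -49140/391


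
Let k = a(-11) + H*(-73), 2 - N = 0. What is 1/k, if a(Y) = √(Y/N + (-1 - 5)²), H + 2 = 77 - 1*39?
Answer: -5256/13812707 - √122/13812707 ≈ -0.00038132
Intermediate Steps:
N = 2 (N = 2 - 1*0 = 2 + 0 = 2)
H = 36 (H = -2 + (77 - 1*39) = -2 + (77 - 39) = -2 + 38 = 36)
a(Y) = √(36 + Y/2) (a(Y) = √(Y/2 + (-1 - 5)²) = √(Y*(½) + (-6)²) = √(Y/2 + 36) = √(36 + Y/2))
k = -2628 + √122/2 (k = √(144 + 2*(-11))/2 + 36*(-73) = √(144 - 22)/2 - 2628 = √122/2 - 2628 = -2628 + √122/2 ≈ -2622.5)
1/k = 1/(-2628 + √122/2)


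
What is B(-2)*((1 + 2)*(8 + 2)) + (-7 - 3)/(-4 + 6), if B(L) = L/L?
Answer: 25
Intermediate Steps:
B(L) = 1
B(-2)*((1 + 2)*(8 + 2)) + (-7 - 3)/(-4 + 6) = 1*((1 + 2)*(8 + 2)) + (-7 - 3)/(-4 + 6) = 1*(3*10) - 10/2 = 1*30 - 10*½ = 30 - 5 = 25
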